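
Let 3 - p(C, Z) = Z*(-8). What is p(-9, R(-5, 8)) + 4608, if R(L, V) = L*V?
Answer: 4291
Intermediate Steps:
p(C, Z) = 3 + 8*Z (p(C, Z) = 3 - Z*(-8) = 3 - (-8)*Z = 3 + 8*Z)
p(-9, R(-5, 8)) + 4608 = (3 + 8*(-5*8)) + 4608 = (3 + 8*(-40)) + 4608 = (3 - 320) + 4608 = -317 + 4608 = 4291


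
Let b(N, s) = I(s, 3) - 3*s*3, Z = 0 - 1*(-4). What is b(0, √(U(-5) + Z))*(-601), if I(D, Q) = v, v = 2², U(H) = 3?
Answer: -2404 + 5409*√7 ≈ 11907.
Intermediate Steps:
v = 4
I(D, Q) = 4
Z = 4 (Z = 0 + 4 = 4)
b(N, s) = 4 - 9*s (b(N, s) = 4 - 3*s*3 = 4 - 9*s)
b(0, √(U(-5) + Z))*(-601) = (4 - 9*√(3 + 4))*(-601) = (4 - 9*√7)*(-601) = -2404 + 5409*√7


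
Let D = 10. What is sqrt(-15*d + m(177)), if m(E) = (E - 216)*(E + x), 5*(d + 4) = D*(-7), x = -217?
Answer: sqrt(1830) ≈ 42.779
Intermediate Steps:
d = -18 (d = -4 + (10*(-7))/5 = -4 + (1/5)*(-70) = -4 - 14 = -18)
m(E) = (-217 + E)*(-216 + E) (m(E) = (E - 216)*(E - 217) = (-216 + E)*(-217 + E) = (-217 + E)*(-216 + E))
sqrt(-15*d + m(177)) = sqrt(-15*(-18) + (46872 + 177**2 - 433*177)) = sqrt(270 + (46872 + 31329 - 76641)) = sqrt(270 + 1560) = sqrt(1830)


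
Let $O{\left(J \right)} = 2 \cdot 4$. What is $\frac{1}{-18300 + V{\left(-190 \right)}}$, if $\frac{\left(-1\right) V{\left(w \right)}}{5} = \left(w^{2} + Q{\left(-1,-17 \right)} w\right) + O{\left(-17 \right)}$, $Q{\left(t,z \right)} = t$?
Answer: $- \frac{1}{199790} \approx -5.0053 \cdot 10^{-6}$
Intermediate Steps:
$O{\left(J \right)} = 8$
$V{\left(w \right)} = -40 - 5 w^{2} + 5 w$ ($V{\left(w \right)} = - 5 \left(\left(w^{2} - w\right) + 8\right) = - 5 \left(8 + w^{2} - w\right) = -40 - 5 w^{2} + 5 w$)
$\frac{1}{-18300 + V{\left(-190 \right)}} = \frac{1}{-18300 - \left(990 + 180500\right)} = \frac{1}{-18300 - 181490} = \frac{1}{-199790} = - \frac{1}{199790}$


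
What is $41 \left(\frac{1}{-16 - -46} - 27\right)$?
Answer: $- \frac{33169}{30} \approx -1105.6$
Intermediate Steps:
$41 \left(\frac{1}{-16 - -46} - 27\right) = 41 \left(\frac{1}{-16 + 46} - 27\right) = 41 \left(\frac{1}{30} - 27\right) = 41 \left(- \frac{809}{30}\right) = - \frac{33169}{30}$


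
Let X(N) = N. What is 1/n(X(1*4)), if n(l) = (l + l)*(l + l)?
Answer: 1/64 ≈ 0.015625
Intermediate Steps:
n(l) = 4*l**2 (n(l) = (2*l)*(2*l) = 4*l**2)
1/n(X(1*4)) = 1/(4*(1*4)**2) = 1/(4*4**2) = 1/(4*16) = 1/64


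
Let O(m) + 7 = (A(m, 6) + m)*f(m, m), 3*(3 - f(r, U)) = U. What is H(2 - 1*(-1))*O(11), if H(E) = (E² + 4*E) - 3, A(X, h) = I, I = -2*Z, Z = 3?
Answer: -186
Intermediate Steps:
f(r, U) = 3 - U/3
I = -6 (I = -2*3 = -6)
A(X, h) = -6
H(E) = -3 + E² + 4*E
O(m) = -7 + (-6 + m)*(3 - m/3)
H(2 - 1*(-1))*O(11) = (-3 + (2 - 1*(-1))² + 4*(2 - 1*(-1)))*(-25 + 5*11 - ⅓*11²) = (-3 + (2 + 1)² + 4*(2 + 1))*(-25 + 55 - ⅓*121) = (-3 + 3² + 4*3)*(-25 + 55 - 121/3) = (-3 + 9 + 12)*(-31/3) = 18*(-31/3) = -186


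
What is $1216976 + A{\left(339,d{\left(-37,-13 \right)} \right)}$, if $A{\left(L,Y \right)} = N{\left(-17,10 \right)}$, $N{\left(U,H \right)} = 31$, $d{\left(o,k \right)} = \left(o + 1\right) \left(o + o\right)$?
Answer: $1217007$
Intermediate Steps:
$d{\left(o,k \right)} = 2 o \left(1 + o\right)$ ($d{\left(o,k \right)} = \left(1 + o\right) 2 o = 2 o \left(1 + o\right)$)
$A{\left(L,Y \right)} = 31$
$1216976 + A{\left(339,d{\left(-37,-13 \right)} \right)} = 1216976 + 31 = 1217007$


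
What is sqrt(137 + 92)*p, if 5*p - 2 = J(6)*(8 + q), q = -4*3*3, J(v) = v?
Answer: -166*sqrt(229)/5 ≈ -502.41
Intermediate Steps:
q = -36 (q = -12*3 = -36)
p = -166/5 (p = 2/5 + (6*(8 - 36))/5 = 2/5 + (6*(-28))/5 = 2/5 + (1/5)*(-168) = 2/5 - 168/5 = -166/5 ≈ -33.200)
sqrt(137 + 92)*p = sqrt(137 + 92)*(-166/5) = sqrt(229)*(-166/5) = -166*sqrt(229)/5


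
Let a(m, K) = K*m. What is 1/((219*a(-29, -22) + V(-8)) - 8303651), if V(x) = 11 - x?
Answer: -1/8163910 ≈ -1.2249e-7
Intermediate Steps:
1/((219*a(-29, -22) + V(-8)) - 8303651) = 1/((219*(-22*(-29)) + (11 - 1*(-8))) - 8303651) = 1/((219*638 + (11 + 8)) - 8303651) = 1/((139722 + 19) - 8303651) = 1/(139741 - 8303651) = 1/(-8163910) = -1/8163910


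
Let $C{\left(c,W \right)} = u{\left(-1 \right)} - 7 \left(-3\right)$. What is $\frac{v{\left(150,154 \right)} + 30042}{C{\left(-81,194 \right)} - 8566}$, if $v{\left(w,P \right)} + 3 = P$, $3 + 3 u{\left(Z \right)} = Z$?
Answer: $- \frac{90579}{25639} \approx -3.5329$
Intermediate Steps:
$u{\left(Z \right)} = -1 + \frac{Z}{3}$
$C{\left(c,W \right)} = \frac{59}{3}$ ($C{\left(c,W \right)} = \left(-1 + \frac{1}{3} \left(-1\right)\right) - 7 \left(-3\right) = \left(-1 - \frac{1}{3}\right) - -21 = - \frac{4}{3} + 21 = \frac{59}{3}$)
$v{\left(w,P \right)} = -3 + P$
$\frac{v{\left(150,154 \right)} + 30042}{C{\left(-81,194 \right)} - 8566} = \frac{\left(-3 + 154\right) + 30042}{\frac{59}{3} - 8566} = \frac{151 + 30042}{- \frac{25639}{3}} = 30193 \left(- \frac{3}{25639}\right) = - \frac{90579}{25639}$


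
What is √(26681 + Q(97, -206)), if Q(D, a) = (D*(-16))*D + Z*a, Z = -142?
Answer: I*√94611 ≈ 307.59*I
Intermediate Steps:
Q(D, a) = -142*a - 16*D² (Q(D, a) = (D*(-16))*D - 142*a = (-16*D)*D - 142*a = -16*D² - 142*a = -142*a - 16*D²)
√(26681 + Q(97, -206)) = √(26681 + (-142*(-206) - 16*97²)) = √(26681 + (29252 - 16*9409)) = √(26681 + (29252 - 150544)) = √(26681 - 121292) = √(-94611) = I*√94611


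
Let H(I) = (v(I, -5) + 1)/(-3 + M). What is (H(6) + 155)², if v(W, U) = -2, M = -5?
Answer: 1540081/64 ≈ 24064.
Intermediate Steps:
H(I) = ⅛ (H(I) = (-2 + 1)/(-3 - 5) = -1/(-8) = -1*(-⅛) = ⅛)
(H(6) + 155)² = (⅛ + 155)² = (1241/8)² = 1540081/64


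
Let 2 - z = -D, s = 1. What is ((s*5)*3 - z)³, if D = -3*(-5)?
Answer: -8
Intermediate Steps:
D = 15
z = 17 (z = 2 - (-1)*15 = 2 - 1*(-15) = 2 + 15 = 17)
((s*5)*3 - z)³ = ((1*5)*3 - 1*17)³ = (5*3 - 17)³ = (15 - 17)³ = (-2)³ = -8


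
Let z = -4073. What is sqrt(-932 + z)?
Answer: I*sqrt(5005) ≈ 70.746*I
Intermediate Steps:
sqrt(-932 + z) = sqrt(-932 - 4073) = sqrt(-5005) = I*sqrt(5005)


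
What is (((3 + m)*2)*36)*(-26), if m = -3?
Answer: 0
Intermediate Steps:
(((3 + m)*2)*36)*(-26) = (((3 - 3)*2)*36)*(-26) = ((0*2)*36)*(-26) = (0*36)*(-26) = 0*(-26) = 0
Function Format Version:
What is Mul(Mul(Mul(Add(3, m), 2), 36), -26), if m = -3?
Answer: 0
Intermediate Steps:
Mul(Mul(Mul(Add(3, m), 2), 36), -26) = Mul(Mul(Mul(Add(3, -3), 2), 36), -26) = Mul(Mul(Mul(0, 2), 36), -26) = Mul(Mul(0, 36), -26) = Mul(0, -26) = 0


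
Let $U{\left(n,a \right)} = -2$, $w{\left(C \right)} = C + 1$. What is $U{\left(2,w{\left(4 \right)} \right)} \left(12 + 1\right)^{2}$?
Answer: $-338$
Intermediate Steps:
$w{\left(C \right)} = 1 + C$
$U{\left(2,w{\left(4 \right)} \right)} \left(12 + 1\right)^{2} = - 2 \left(12 + 1\right)^{2} = - 2 \cdot 13^{2} = \left(-2\right) 169 = -338$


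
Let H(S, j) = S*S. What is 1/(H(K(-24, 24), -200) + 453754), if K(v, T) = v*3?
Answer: 1/458938 ≈ 2.1789e-6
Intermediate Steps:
K(v, T) = 3*v
H(S, j) = S²
1/(H(K(-24, 24), -200) + 453754) = 1/((3*(-24))² + 453754) = 1/((-72)² + 453754) = 1/(5184 + 453754) = 1/458938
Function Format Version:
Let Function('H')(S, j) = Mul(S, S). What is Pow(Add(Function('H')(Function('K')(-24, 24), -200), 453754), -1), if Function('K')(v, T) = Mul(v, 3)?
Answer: Rational(1, 458938) ≈ 2.1789e-6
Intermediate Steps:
Function('K')(v, T) = Mul(3, v)
Function('H')(S, j) = Pow(S, 2)
Pow(Add(Function('H')(Function('K')(-24, 24), -200), 453754), -1) = Pow(Add(Pow(Mul(3, -24), 2), 453754), -1) = Pow(Add(Pow(-72, 2), 453754), -1) = Pow(Add(5184, 453754), -1) = Pow(458938, -1) = Rational(1, 458938)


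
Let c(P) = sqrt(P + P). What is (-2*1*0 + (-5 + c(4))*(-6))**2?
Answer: 1188 - 720*sqrt(2) ≈ 169.77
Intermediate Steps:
c(P) = sqrt(2)*sqrt(P) (c(P) = sqrt(2*P) = sqrt(2)*sqrt(P))
(-2*1*0 + (-5 + c(4))*(-6))**2 = (-2*1*0 + (-5 + sqrt(2)*sqrt(4))*(-6))**2 = (-2*0 + (-5 + sqrt(2)*2)*(-6))**2 = (0 + (-5 + 2*sqrt(2))*(-6))**2 = (0 + (30 - 12*sqrt(2)))**2 = (30 - 12*sqrt(2))**2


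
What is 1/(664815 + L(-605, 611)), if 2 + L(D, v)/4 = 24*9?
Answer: 1/665671 ≈ 1.5022e-6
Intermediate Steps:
L(D, v) = 856 (L(D, v) = -8 + 4*(24*9) = -8 + 4*216 = -8 + 864 = 856)
1/(664815 + L(-605, 611)) = 1/(664815 + 856) = 1/665671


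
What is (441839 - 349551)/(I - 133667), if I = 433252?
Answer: 92288/299585 ≈ 0.30805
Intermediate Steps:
(441839 - 349551)/(I - 133667) = (441839 - 349551)/(433252 - 133667) = 92288/299585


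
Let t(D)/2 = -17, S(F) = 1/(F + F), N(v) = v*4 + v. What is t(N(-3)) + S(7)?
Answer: -475/14 ≈ -33.929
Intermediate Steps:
N(v) = 5*v (N(v) = 4*v + v = 5*v)
S(F) = 1/(2*F)
t(D) = -34 (t(D) = 2*(-17) = -34)
t(N(-3)) + S(7) = -34 + (1/2)/7 = -34 + (1/2)*(1/7) = -34 + 1/14 = -475/14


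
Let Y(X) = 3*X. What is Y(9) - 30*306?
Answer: -9153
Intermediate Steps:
Y(9) - 30*306 = 3*9 - 30*306 = 27 - 9180 = -9153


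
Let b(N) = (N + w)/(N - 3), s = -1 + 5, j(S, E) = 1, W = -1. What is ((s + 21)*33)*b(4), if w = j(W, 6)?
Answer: 4125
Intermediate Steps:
s = 4
w = 1
b(N) = (1 + N)/(-3 + N) (b(N) = (N + 1)/(N - 3) = (1 + N)/(-3 + N))
((s + 21)*33)*b(4) = ((4 + 21)*33)*((1 + 4)/(-3 + 4)) = (25*33)*(5/1) = 825*(1*5) = 825*5 = 4125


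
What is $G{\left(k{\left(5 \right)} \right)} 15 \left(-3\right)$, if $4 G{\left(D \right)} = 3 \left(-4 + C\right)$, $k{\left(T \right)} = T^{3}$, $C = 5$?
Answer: $- \frac{135}{4} \approx -33.75$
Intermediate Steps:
$G{\left(D \right)} = \frac{3}{4}$ ($G{\left(D \right)} = \frac{3 \left(-4 + 5\right)}{4} = \frac{3 \cdot 1}{4} = \frac{1}{4} \cdot 3 = \frac{3}{4}$)
$G{\left(k{\left(5 \right)} \right)} 15 \left(-3\right) = \frac{3}{4} \cdot 15 \left(-3\right) = \frac{45}{4} \left(-3\right) = - \frac{135}{4}$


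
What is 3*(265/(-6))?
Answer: -265/2 ≈ -132.50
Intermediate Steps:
3*(265/(-6)) = 3*(265*(-⅙)) = 3*(-265/6) = -265/2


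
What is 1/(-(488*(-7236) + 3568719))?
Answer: -1/37551 ≈ -2.6630e-5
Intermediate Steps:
1/(-(488*(-7236) + 3568719)) = 1/(-(-3531168 + 3568719)) = 1/(-1*37551) = 1/(-37551) = -1/37551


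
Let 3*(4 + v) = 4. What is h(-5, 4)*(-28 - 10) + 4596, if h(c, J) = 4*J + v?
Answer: 12268/3 ≈ 4089.3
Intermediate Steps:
v = -8/3 (v = -4 + (⅓)*4 = -4 + 4/3 = -8/3 ≈ -2.6667)
h(c, J) = -8/3 + 4*J (h(c, J) = 4*J - 8/3 = -8/3 + 4*J)
h(-5, 4)*(-28 - 10) + 4596 = (-8/3 + 4*4)*(-28 - 10) + 4596 = (-8/3 + 16)*(-38) + 4596 = (40/3)*(-38) + 4596 = -1520/3 + 4596 = 12268/3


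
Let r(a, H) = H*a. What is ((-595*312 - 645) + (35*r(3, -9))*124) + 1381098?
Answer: 1077633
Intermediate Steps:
((-595*312 - 645) + (35*r(3, -9))*124) + 1381098 = ((-595*312 - 645) + (35*(-9*3))*124) + 1381098 = ((-185640 - 645) + (35*(-27))*124) + 1381098 = (-186285 - 945*124) + 1381098 = (-186285 - 117180) + 1381098 = -303465 + 1381098 = 1077633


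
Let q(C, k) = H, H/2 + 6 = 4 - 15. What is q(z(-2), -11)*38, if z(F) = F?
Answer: -1292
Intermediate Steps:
H = -34 (H = -12 + 2*(4 - 15) = -12 + 2*(-11) = -12 - 22 = -34)
q(C, k) = -34
q(z(-2), -11)*38 = -34*38 = -1292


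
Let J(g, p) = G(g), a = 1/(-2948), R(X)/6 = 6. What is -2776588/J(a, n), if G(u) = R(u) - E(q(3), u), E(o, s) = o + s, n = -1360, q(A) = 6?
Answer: -8185381424/88441 ≈ -92552.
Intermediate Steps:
R(X) = 36 (R(X) = 6*6 = 36)
a = -1/2948 ≈ -0.00033921
G(u) = 30 - u (G(u) = 36 - (6 + u) = 36 + (-6 - u) = 30 - u)
J(g, p) = 30 - g
-2776588/J(a, n) = -2776588/(30 - 1*(-1/2948)) = -2776588/(30 + 1/2948) = -2776588/88441/2948 = -2776588*2948/88441 = -8185381424/88441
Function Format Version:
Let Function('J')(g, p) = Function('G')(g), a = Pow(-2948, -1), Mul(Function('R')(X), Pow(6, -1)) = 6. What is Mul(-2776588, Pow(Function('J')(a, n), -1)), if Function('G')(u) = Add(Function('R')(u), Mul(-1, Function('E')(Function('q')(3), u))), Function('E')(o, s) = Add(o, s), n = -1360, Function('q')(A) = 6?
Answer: Rational(-8185381424, 88441) ≈ -92552.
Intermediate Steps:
Function('R')(X) = 36 (Function('R')(X) = Mul(6, 6) = 36)
a = Rational(-1, 2948) ≈ -0.00033921
Function('G')(u) = Add(30, Mul(-1, u)) (Function('G')(u) = Add(36, Mul(-1, Add(6, u))) = Add(36, Add(-6, Mul(-1, u))) = Add(30, Mul(-1, u)))
Function('J')(g, p) = Add(30, Mul(-1, g))
Mul(-2776588, Pow(Function('J')(a, n), -1)) = Mul(-2776588, Pow(Add(30, Mul(-1, Rational(-1, 2948))), -1)) = Mul(-2776588, Pow(Add(30, Rational(1, 2948)), -1)) = Mul(-2776588, Pow(Rational(88441, 2948), -1)) = Mul(-2776588, Rational(2948, 88441)) = Rational(-8185381424, 88441)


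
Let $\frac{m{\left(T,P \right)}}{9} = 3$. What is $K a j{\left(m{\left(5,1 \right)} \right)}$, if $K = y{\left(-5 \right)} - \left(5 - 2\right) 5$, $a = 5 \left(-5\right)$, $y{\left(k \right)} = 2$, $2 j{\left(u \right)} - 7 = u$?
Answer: $5525$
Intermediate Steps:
$m{\left(T,P \right)} = 27$ ($m{\left(T,P \right)} = 9 \cdot 3 = 27$)
$j{\left(u \right)} = \frac{7}{2} + \frac{u}{2}$
$a = -25$
$K = -13$ ($K = 2 - \left(5 - 2\right) 5 = 2 - 3 \cdot 5 = 2 - 15 = -13$)
$K a j{\left(m{\left(5,1 \right)} \right)} = \left(-13\right) \left(-25\right) \left(\frac{7}{2} + \frac{1}{2} \cdot 27\right) = 325 \left(\frac{7}{2} + \frac{27}{2}\right) = 325 \cdot 17 = 5525$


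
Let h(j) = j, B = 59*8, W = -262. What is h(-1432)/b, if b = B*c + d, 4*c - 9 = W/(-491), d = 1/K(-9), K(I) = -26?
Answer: -18280912/14360817 ≈ -1.2730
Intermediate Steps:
d = -1/26 (d = 1/(-26) = -1/26 ≈ -0.038462)
c = 4681/1964 (c = 9/4 + (-262/(-491))/4 = 9/4 + (-262*(-1/491))/4 = 9/4 + (¼)*(262/491) = 9/4 + 131/982 = 4681/1964 ≈ 2.3834)
B = 472
b = 14360817/12766 (b = 472*(4681/1964) - 1/26 = 552358/491 - 1/26 = 14360817/12766 ≈ 1124.9)
h(-1432)/b = -1432/14360817/12766 = -1432*12766/14360817 = -18280912/14360817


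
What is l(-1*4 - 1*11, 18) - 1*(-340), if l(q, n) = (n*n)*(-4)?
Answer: -956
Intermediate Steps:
l(q, n) = -4*n² (l(q, n) = n²*(-4) = -4*n²)
l(-1*4 - 1*11, 18) - 1*(-340) = -4*18² - 1*(-340) = -4*324 + 340 = -1296 + 340 = -956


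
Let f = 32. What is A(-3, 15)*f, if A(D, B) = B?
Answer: 480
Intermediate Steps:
A(-3, 15)*f = 15*32 = 480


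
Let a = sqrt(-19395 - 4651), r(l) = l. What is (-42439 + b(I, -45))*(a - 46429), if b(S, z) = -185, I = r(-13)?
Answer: 1978989696 - 42624*I*sqrt(24046) ≈ 1.979e+9 - 6.6096e+6*I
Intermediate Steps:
I = -13
a = I*sqrt(24046) (a = sqrt(-24046) = I*sqrt(24046) ≈ 155.07*I)
(-42439 + b(I, -45))*(a - 46429) = (-42439 - 185)*(I*sqrt(24046) - 46429) = -42624*(-46429 + I*sqrt(24046)) = 1978989696 - 42624*I*sqrt(24046)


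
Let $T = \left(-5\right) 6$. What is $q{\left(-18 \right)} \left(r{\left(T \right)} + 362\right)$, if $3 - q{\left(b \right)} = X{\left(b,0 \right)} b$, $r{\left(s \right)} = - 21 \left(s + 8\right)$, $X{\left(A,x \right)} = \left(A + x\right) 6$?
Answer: $-1599384$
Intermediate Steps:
$X{\left(A,x \right)} = 6 A + 6 x$
$T = -30$
$r{\left(s \right)} = -168 - 21 s$ ($r{\left(s \right)} = - 21 \left(8 + s\right) = -168 - 21 s$)
$q{\left(b \right)} = 3 - 6 b^{2}$ ($q{\left(b \right)} = 3 - \left(6 b + 6 \cdot 0\right) b = 3 - \left(6 b + 0\right) b = 3 - 6 b b = 3 - 6 b^{2}$)
$q{\left(-18 \right)} \left(r{\left(T \right)} + 362\right) = \left(3 - 6 \left(-18\right)^{2}\right) \left(\left(-168 - -630\right) + 362\right) = \left(3 - 1944\right) \left(\left(-168 + 630\right) + 362\right) = \left(3 - 1944\right) \left(462 + 362\right) = \left(-1941\right) 824 = -1599384$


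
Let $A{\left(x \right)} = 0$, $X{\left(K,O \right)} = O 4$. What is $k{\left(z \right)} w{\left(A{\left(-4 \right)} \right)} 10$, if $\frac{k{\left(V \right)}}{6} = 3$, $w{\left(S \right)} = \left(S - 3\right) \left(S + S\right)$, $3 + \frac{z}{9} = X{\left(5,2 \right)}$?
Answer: $0$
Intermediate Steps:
$X{\left(K,O \right)} = 4 O$
$z = 45$ ($z = -27 + 9 \cdot 4 \cdot 2 = -27 + 9 \cdot 8 = -27 + 72 = 45$)
$w{\left(S \right)} = 2 S \left(-3 + S\right)$ ($w{\left(S \right)} = \left(-3 + S\right) 2 S = 2 S \left(-3 + S\right)$)
$k{\left(V \right)} = 18$ ($k{\left(V \right)} = 6 \cdot 3 = 18$)
$k{\left(z \right)} w{\left(A{\left(-4 \right)} \right)} 10 = 18 \cdot 2 \cdot 0 \left(-3 + 0\right) 10 = 18 \cdot 2 \cdot 0 \left(-3\right) 10 = 18 \cdot 0 \cdot 10 = 0 \cdot 10 = 0$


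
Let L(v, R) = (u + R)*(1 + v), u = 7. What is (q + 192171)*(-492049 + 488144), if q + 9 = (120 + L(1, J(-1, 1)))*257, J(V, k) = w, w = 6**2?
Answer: -957131120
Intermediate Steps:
w = 36
J(V, k) = 36
L(v, R) = (1 + v)*(7 + R) (L(v, R) = (7 + R)*(1 + v) = (1 + v)*(7 + R))
q = 52933 (q = -9 + (120 + (7 + 36 + 7*1 + 36*1))*257 = -9 + (120 + (7 + 36 + 7 + 36))*257 = -9 + (120 + 86)*257 = -9 + 206*257 = -9 + 52942 = 52933)
(q + 192171)*(-492049 + 488144) = (52933 + 192171)*(-492049 + 488144) = 245104*(-3905) = -957131120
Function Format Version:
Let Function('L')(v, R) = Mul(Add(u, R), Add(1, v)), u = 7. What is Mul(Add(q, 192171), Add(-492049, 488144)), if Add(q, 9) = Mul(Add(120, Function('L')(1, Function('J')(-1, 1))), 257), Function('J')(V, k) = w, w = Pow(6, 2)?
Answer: -957131120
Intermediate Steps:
w = 36
Function('J')(V, k) = 36
Function('L')(v, R) = Mul(Add(1, v), Add(7, R)) (Function('L')(v, R) = Mul(Add(7, R), Add(1, v)) = Mul(Add(1, v), Add(7, R)))
q = 52933 (q = Add(-9, Mul(Add(120, Add(7, 36, Mul(7, 1), Mul(36, 1))), 257)) = Add(-9, Mul(Add(120, Add(7, 36, 7, 36)), 257)) = Add(-9, Mul(Add(120, 86), 257)) = Add(-9, Mul(206, 257)) = Add(-9, 52942) = 52933)
Mul(Add(q, 192171), Add(-492049, 488144)) = Mul(Add(52933, 192171), Add(-492049, 488144)) = Mul(245104, -3905) = -957131120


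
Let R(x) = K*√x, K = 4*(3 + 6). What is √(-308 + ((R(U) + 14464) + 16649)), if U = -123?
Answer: √(30805 + 36*I*√123) ≈ 175.52 + 1.137*I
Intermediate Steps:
K = 36 (K = 4*9 = 36)
R(x) = 36*√x
√(-308 + ((R(U) + 14464) + 16649)) = √(-308 + ((36*√(-123) + 14464) + 16649)) = √(-308 + ((36*(I*√123) + 14464) + 16649)) = √(-308 + ((36*I*√123 + 14464) + 16649)) = √(-308 + ((14464 + 36*I*√123) + 16649)) = √(-308 + (31113 + 36*I*√123)) = √(30805 + 36*I*√123)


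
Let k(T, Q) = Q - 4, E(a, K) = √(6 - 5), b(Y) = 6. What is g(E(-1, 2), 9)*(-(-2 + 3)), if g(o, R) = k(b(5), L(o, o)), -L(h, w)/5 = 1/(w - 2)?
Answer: -1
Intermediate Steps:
L(h, w) = -5/(-2 + w) (L(h, w) = -5/(w - 2) = -5/(-2 + w))
E(a, K) = 1 (E(a, K) = √1 = 1)
k(T, Q) = -4 + Q
g(o, R) = -4 - 5/(-2 + o)
g(E(-1, 2), 9)*(-(-2 + 3)) = ((3 - 4*1)/(-2 + 1))*(-(-2 + 3)) = ((3 - 4)/(-1))*(-1*1) = -1*(-1)*(-1) = 1*(-1) = -1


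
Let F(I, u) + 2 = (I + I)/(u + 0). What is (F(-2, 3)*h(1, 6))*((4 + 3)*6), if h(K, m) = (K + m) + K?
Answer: -1120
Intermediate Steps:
F(I, u) = -2 + 2*I/u (F(I, u) = -2 + (I + I)/(u + 0) = -2 + (2*I)/u = -2 + 2*I/u)
h(K, m) = m + 2*K
(F(-2, 3)*h(1, 6))*((4 + 3)*6) = ((-2 + 2*(-2)/3)*(6 + 2*1))*((4 + 3)*6) = ((-2 + 2*(-2)*(1/3))*(6 + 2))*(7*6) = ((-2 - 4/3)*8)*42 = -10/3*8*42 = -80/3*42 = -1120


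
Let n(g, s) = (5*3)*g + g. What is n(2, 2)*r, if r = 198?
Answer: 6336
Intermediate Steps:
n(g, s) = 16*g (n(g, s) = 15*g + g = 16*g)
n(2, 2)*r = (16*2)*198 = 32*198 = 6336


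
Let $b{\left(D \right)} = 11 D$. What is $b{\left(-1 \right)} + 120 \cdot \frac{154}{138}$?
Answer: $\frac{2827}{23} \approx 122.91$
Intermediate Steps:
$b{\left(-1 \right)} + 120 \cdot \frac{154}{138} = 11 \left(-1\right) + 120 \cdot \frac{154}{138} = -11 + 120 \cdot 154 \cdot \frac{1}{138} = -11 + 120 \cdot \frac{77}{69} = -11 + \frac{3080}{23} = \frac{2827}{23}$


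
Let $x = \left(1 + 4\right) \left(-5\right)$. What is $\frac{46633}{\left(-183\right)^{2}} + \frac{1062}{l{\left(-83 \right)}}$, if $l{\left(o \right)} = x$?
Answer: $- \frac{34399493}{837225} \approx -41.088$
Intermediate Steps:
$x = -25$ ($x = 5 \left(-5\right) = -25$)
$l{\left(o \right)} = -25$
$\frac{46633}{\left(-183\right)^{2}} + \frac{1062}{l{\left(-83 \right)}} = \frac{46633}{\left(-183\right)^{2}} + \frac{1062}{-25} = \frac{46633}{33489} + 1062 \left(- \frac{1}{25}\right) = 46633 \cdot \frac{1}{33489} - \frac{1062}{25} = \frac{46633}{33489} - \frac{1062}{25} = - \frac{34399493}{837225}$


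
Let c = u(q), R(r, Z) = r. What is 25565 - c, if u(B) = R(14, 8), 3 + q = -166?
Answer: 25551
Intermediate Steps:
q = -169 (q = -3 - 166 = -169)
u(B) = 14
c = 14
25565 - c = 25565 - 1*14 = 25565 - 14 = 25551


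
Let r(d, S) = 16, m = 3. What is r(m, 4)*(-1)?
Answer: -16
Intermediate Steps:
r(m, 4)*(-1) = 16*(-1) = -16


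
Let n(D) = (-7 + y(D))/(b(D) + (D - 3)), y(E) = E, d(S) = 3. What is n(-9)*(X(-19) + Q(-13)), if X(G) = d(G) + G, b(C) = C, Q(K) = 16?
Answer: 0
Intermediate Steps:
X(G) = 3 + G
n(D) = (-7 + D)/(-3 + 2*D) (n(D) = (-7 + D)/(D + (D - 3)) = (-7 + D)/(D + (-3 + D)) = (-7 + D)/(-3 + 2*D))
n(-9)*(X(-19) + Q(-13)) = ((-7 - 9)/(-3 + 2*(-9)))*((3 - 19) + 16) = (-16/(-3 - 18))*(-16 + 16) = (-16/(-21))*0 = -1/21*(-16)*0 = (16/21)*0 = 0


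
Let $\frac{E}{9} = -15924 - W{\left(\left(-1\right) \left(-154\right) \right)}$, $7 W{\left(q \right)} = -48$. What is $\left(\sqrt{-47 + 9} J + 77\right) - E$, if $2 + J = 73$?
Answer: $\frac{1003319}{7} + 71 i \sqrt{38} \approx 1.4333 \cdot 10^{5} + 437.67 i$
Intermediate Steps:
$W{\left(q \right)} = - \frac{48}{7}$ ($W{\left(q \right)} = \frac{1}{7} \left(-48\right) = - \frac{48}{7}$)
$E = - \frac{1002780}{7}$ ($E = 9 \left(-15924 - - \frac{48}{7}\right) = 9 \left(-15924 + \frac{48}{7}\right) = 9 \left(- \frac{111420}{7}\right) = - \frac{1002780}{7} \approx -1.4325 \cdot 10^{5}$)
$J = 71$ ($J = -2 + 73 = 71$)
$\left(\sqrt{-47 + 9} J + 77\right) - E = \left(\sqrt{-47 + 9} \cdot 71 + 77\right) - - \frac{1002780}{7} = \left(\sqrt{-38} \cdot 71 + 77\right) + \frac{1002780}{7} = \left(i \sqrt{38} \cdot 71 + 77\right) + \frac{1002780}{7} = \left(71 i \sqrt{38} + 77\right) + \frac{1002780}{7} = \left(77 + 71 i \sqrt{38}\right) + \frac{1002780}{7} = \frac{1003319}{7} + 71 i \sqrt{38}$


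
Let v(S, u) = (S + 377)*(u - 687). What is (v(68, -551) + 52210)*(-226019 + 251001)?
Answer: -12458523400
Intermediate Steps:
v(S, u) = (-687 + u)*(377 + S) (v(S, u) = (377 + S)*(-687 + u) = (-687 + u)*(377 + S))
(v(68, -551) + 52210)*(-226019 + 251001) = ((-258999 - 687*68 + 377*(-551) + 68*(-551)) + 52210)*(-226019 + 251001) = ((-258999 - 46716 - 207727 - 37468) + 52210)*24982 = (-550910 + 52210)*24982 = -498700*24982 = -12458523400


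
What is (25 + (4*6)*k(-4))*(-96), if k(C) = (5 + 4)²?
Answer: -189024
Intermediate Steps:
k(C) = 81 (k(C) = 9² = 81)
(25 + (4*6)*k(-4))*(-96) = (25 + (4*6)*81)*(-96) = (25 + 24*81)*(-96) = (25 + 1944)*(-96) = 1969*(-96) = -189024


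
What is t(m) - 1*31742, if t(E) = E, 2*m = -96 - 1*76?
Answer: -31828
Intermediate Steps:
m = -86 (m = (-96 - 1*76)/2 = (-96 - 76)/2 = (1/2)*(-172) = -86)
t(m) - 1*31742 = -86 - 1*31742 = -86 - 31742 = -31828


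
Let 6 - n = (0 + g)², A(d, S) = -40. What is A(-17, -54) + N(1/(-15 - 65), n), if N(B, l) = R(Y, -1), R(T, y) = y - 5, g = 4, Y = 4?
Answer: -46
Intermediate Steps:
n = -10 (n = 6 - (0 + 4)² = 6 - 1*4² = 6 - 1*16 = 6 - 16 = -10)
R(T, y) = -5 + y
N(B, l) = -6 (N(B, l) = -5 - 1 = -6)
A(-17, -54) + N(1/(-15 - 65), n) = -40 - 6 = -46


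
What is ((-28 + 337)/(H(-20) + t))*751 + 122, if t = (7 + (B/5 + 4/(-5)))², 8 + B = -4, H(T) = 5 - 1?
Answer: 5857717/461 ≈ 12707.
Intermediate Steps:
H(T) = 4
B = -12 (B = -8 - 4 = -12)
t = 361/25 (t = (7 + (-12/5 + 4/(-5)))² = (7 + (-12*⅕ + 4*(-⅕)))² = (7 + (-12/5 - ⅘))² = (7 - 16/5)² = (19/5)² = 361/25 ≈ 14.440)
((-28 + 337)/(H(-20) + t))*751 + 122 = ((-28 + 337)/(4 + 361/25))*751 + 122 = (309/(461/25))*751 + 122 = (309*(25/461))*751 + 122 = (7725/461)*751 + 122 = 5801475/461 + 122 = 5857717/461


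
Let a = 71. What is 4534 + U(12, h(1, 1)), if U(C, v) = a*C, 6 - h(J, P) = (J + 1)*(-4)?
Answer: 5386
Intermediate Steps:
h(J, P) = 10 + 4*J (h(J, P) = 6 - (J + 1)*(-4) = 6 - (1 + J)*(-4) = 6 - (-4 - 4*J) = 6 + (4 + 4*J) = 10 + 4*J)
U(C, v) = 71*C
4534 + U(12, h(1, 1)) = 4534 + 71*12 = 4534 + 852 = 5386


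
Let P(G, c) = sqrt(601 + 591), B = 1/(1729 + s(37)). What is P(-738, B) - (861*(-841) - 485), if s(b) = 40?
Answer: 724586 + 2*sqrt(298) ≈ 7.2462e+5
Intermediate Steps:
B = 1/1769 (B = 1/(1729 + 40) = 1/1769 ≈ 0.00056529)
P(G, c) = 2*sqrt(298) (P(G, c) = sqrt(1192) = 2*sqrt(298))
P(-738, B) - (861*(-841) - 485) = 2*sqrt(298) - (861*(-841) - 485) = 2*sqrt(298) - (-724101 - 485) = 2*sqrt(298) - 1*(-724586) = 2*sqrt(298) + 724586 = 724586 + 2*sqrt(298)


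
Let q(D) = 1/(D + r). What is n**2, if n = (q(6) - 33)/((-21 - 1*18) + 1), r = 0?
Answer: 38809/51984 ≈ 0.74656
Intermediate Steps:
q(D) = 1/D (q(D) = 1/(D + 0) = 1/D)
n = 197/228 (n = (1/6 - 33)/((-21 - 1*18) + 1) = (1/6 - 33)/((-21 - 18) + 1) = -197/(6*(-39 + 1)) = -197/6/(-38) = -197/6*(-1/38) = 197/228 ≈ 0.86403)
n**2 = (197/228)**2 = 38809/51984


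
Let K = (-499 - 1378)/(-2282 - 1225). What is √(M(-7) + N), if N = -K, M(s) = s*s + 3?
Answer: √632967909/3507 ≈ 7.1739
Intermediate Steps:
K = 1877/3507 (K = -1877/(-3507) = -1877*(-1/3507) = 1877/3507 ≈ 0.53522)
M(s) = 3 + s² (M(s) = s² + 3 = 3 + s²)
N = -1877/3507 (N = -1*1877/3507 = -1877/3507 ≈ -0.53522)
√(M(-7) + N) = √((3 + (-7)²) - 1877/3507) = √((3 + 49) - 1877/3507) = √(52 - 1877/3507) = √(180487/3507) = √632967909/3507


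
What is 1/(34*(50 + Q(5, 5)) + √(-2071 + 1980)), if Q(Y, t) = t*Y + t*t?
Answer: 3400/11560091 - I*√91/11560091 ≈ 0.00029412 - 8.252e-7*I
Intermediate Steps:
Q(Y, t) = t² + Y*t (Q(Y, t) = Y*t + t² = t² + Y*t)
1/(34*(50 + Q(5, 5)) + √(-2071 + 1980)) = 1/(34*(50 + 5*(5 + 5)) + √(-2071 + 1980)) = 1/(34*(50 + 5*10) + √(-91)) = 1/(34*(50 + 50) + I*√91) = 1/(34*100 + I*√91) = 1/(3400 + I*√91)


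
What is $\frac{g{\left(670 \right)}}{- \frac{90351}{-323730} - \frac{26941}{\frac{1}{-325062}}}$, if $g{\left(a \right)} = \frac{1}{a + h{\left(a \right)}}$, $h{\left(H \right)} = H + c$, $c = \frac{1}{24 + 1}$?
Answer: $\frac{299750}{3517684369025686093} \approx 8.5212 \cdot 10^{-14}$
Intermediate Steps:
$c = \frac{1}{25} \approx 0.04$
$h{\left(H \right)} = \frac{1}{25} + H$ ($h{\left(H \right)} = H + \frac{1}{25} = \frac{1}{25} + H$)
$g{\left(a \right)} = \frac{1}{\frac{1}{25} + 2 a}$ ($g{\left(a \right)} = \frac{1}{a + \left(\frac{1}{25} + a\right)} = \frac{1}{\frac{1}{25} + 2 a}$)
$\frac{g{\left(670 \right)}}{- \frac{90351}{-323730} - \frac{26941}{\frac{1}{-325062}}} = \frac{25 \frac{1}{1 + 50 \cdot 670}}{- \frac{90351}{-323730} - \frac{26941}{\frac{1}{-325062}}} = \frac{25 \frac{1}{1 + 33500}}{\left(-90351\right) \left(- \frac{1}{323730}\right) - \frac{26941}{- \frac{1}{325062}}} = \frac{25 \cdot \frac{1}{33501}}{\frac{10039}{35970} - -8757495342} = \frac{25 \cdot \frac{1}{33501}}{\frac{10039}{35970} + 8757495342} = \frac{25}{33501 \cdot \frac{315007107461779}{35970}} = \frac{25}{33501} \cdot \frac{35970}{315007107461779} = \frac{299750}{3517684369025686093}$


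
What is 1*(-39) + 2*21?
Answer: 3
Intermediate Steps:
1*(-39) + 2*21 = -39 + 42 = 3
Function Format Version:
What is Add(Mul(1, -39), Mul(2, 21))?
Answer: 3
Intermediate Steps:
Add(Mul(1, -39), Mul(2, 21)) = Add(-39, 42) = 3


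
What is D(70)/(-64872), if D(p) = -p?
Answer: 35/32436 ≈ 0.0010790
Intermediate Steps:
D(70)/(-64872) = -1*70/(-64872) = -70*(-1/64872) = 35/32436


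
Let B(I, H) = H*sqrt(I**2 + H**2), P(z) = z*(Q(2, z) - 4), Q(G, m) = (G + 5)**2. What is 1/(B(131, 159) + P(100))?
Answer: -250/58484789 + 53*sqrt(42442)/350908734 ≈ 2.6841e-5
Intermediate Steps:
Q(G, m) = (5 + G)**2
P(z) = 45*z (P(z) = z*((5 + 2)**2 - 4) = z*(7**2 - 4) = z*(49 - 4) = z*45 = 45*z)
B(I, H) = H*sqrt(H**2 + I**2)
1/(B(131, 159) + P(100)) = 1/(159*sqrt(159**2 + 131**2) + 45*100) = 1/(159*sqrt(25281 + 17161) + 4500) = 1/(159*sqrt(42442) + 4500) = 1/(4500 + 159*sqrt(42442))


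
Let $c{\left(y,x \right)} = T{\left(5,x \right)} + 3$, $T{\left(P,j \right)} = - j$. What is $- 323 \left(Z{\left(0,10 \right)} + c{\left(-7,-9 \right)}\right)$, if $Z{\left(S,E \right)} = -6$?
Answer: $-1938$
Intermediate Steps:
$c{\left(y,x \right)} = 3 - x$ ($c{\left(y,x \right)} = - x + 3 = 3 - x$)
$- 323 \left(Z{\left(0,10 \right)} + c{\left(-7,-9 \right)}\right) = - 323 \left(-6 + \left(3 - -9\right)\right) = - 323 \left(-6 + \left(3 + 9\right)\right) = - 323 \left(-6 + 12\right) = \left(-323\right) 6 = -1938$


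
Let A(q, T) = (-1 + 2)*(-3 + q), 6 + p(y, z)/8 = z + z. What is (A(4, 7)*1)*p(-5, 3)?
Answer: 0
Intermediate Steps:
p(y, z) = -48 + 16*z (p(y, z) = -48 + 8*(z + z) = -48 + 8*(2*z) = -48 + 16*z)
A(q, T) = -3 + q (A(q, T) = 1*(-3 + q) = -3 + q)
(A(4, 7)*1)*p(-5, 3) = ((-3 + 4)*1)*(-48 + 16*3) = (1*1)*(-48 + 48) = 1*0 = 0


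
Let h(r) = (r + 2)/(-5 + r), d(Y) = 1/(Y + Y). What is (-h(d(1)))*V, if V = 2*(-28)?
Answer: -280/9 ≈ -31.111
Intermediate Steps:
d(Y) = 1/(2*Y)
h(r) = (2 + r)/(-5 + r)
V = -56
(-h(d(1)))*V = -(2 + (½)/1)/(-5 + (½)/1)*(-56) = -(2 + (½)*1)/(-5 + (½)*1)*(-56) = -(2 + ½)/(-5 + ½)*(-56) = -5/((-9/2)*2)*(-56) = -(-2)*5/(9*2)*(-56) = -1*(-5/9)*(-56) = (5/9)*(-56) = -280/9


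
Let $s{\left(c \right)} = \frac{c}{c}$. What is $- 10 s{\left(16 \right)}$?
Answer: $-10$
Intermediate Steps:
$s{\left(c \right)} = 1$
$- 10 s{\left(16 \right)} = \left(-10\right) 1 = -10$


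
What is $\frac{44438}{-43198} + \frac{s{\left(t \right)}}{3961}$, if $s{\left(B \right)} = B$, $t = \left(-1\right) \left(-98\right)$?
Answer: $- \frac{85892757}{85553639} \approx -1.004$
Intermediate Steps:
$t = 98$
$\frac{44438}{-43198} + \frac{s{\left(t \right)}}{3961} = \frac{44438}{-43198} + \frac{98}{3961} = 44438 \left(- \frac{1}{43198}\right) + 98 \cdot \frac{1}{3961} = - \frac{22219}{21599} + \frac{98}{3961} = - \frac{85892757}{85553639}$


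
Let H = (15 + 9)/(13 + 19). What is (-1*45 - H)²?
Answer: 33489/16 ≈ 2093.1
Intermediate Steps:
H = ¾ (H = 24/32 = 24*(1/32) = ¾ ≈ 0.75000)
(-1*45 - H)² = (-1*45 - 1*¾)² = (-45 - ¾)² = (-183/4)² = 33489/16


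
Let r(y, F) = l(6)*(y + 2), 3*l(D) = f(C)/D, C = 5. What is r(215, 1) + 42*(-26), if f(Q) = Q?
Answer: -18571/18 ≈ -1031.7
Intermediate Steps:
l(D) = 5/(3*D) (l(D) = (5/D)/3 = 5/(3*D))
r(y, F) = 5/9 + 5*y/18 (r(y, F) = ((5/3)/6)*(y + 2) = ((5/3)*(⅙))*(2 + y) = 5*(2 + y)/18 = 5/9 + 5*y/18)
r(215, 1) + 42*(-26) = (5/9 + (5/18)*215) + 42*(-26) = (5/9 + 1075/18) - 1092 = 1085/18 - 1092 = -18571/18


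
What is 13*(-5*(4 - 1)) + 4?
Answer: -191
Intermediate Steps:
13*(-5*(4 - 1)) + 4 = 13*(-5*3) + 4 = 13*(-15) + 4 = -195 + 4 = -191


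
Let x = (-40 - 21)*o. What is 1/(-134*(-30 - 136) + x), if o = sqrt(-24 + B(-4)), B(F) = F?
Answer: I/(2*(61*sqrt(7) + 11122*I)) ≈ 4.4947e-5 + 6.5222e-7*I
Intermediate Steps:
o = 2*I*sqrt(7) (o = sqrt(-24 - 4) = sqrt(-28) = 2*I*sqrt(7) ≈ 5.2915*I)
x = -122*I*sqrt(7) (x = (-40 - 21)*(2*I*sqrt(7)) = -122*I*sqrt(7) ≈ -322.78*I)
1/(-134*(-30 - 136) + x) = 1/(-134*(-30 - 136) - 122*I*sqrt(7)) = 1/(-134*(-166) - 122*I*sqrt(7)) = 1/(22244 - 122*I*sqrt(7))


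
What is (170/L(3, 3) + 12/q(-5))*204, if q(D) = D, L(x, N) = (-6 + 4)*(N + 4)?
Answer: -103836/35 ≈ -2966.7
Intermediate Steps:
L(x, N) = -8 - 2*N (L(x, N) = -2*(4 + N) = -8 - 2*N)
(170/L(3, 3) + 12/q(-5))*204 = (170/(-8 - 2*3) + 12/(-5))*204 = (170/(-8 - 6) + 12*(-⅕))*204 = (170/(-14) - 12/5)*204 = (170*(-1/14) - 12/5)*204 = (-85/7 - 12/5)*204 = -509/35*204 = -103836/35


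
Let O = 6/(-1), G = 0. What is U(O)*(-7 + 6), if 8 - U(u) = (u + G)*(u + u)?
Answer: 64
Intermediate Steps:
O = -6 (O = 6*(-1) = -6)
U(u) = 8 - 2*u² (U(u) = 8 - (u + 0)*(u + u) = 8 - u*2*u = 8 - 2*u²)
U(O)*(-7 + 6) = (8 - 2*(-6)²)*(-7 + 6) = (8 - 2*36)*(-1) = (8 - 72)*(-1) = -64*(-1) = 64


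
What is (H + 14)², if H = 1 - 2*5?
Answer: 25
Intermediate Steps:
H = -9 (H = 1 - 10 = -9)
(H + 14)² = (-9 + 14)² = 5² = 25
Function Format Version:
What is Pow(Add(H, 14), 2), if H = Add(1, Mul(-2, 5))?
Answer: 25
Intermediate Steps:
H = -9 (H = Add(1, -10) = -9)
Pow(Add(H, 14), 2) = Pow(Add(-9, 14), 2) = Pow(5, 2) = 25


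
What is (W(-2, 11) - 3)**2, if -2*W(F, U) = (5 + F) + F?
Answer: 49/4 ≈ 12.250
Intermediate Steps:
W(F, U) = -5/2 - F (W(F, U) = -((5 + F) + F)/2 = -(5 + 2*F)/2 = -5/2 - F)
(W(-2, 11) - 3)**2 = ((-5/2 - 1*(-2)) - 3)**2 = ((-5/2 + 2) - 3)**2 = (-1/2 - 3)**2 = (-7/2)**2 = 49/4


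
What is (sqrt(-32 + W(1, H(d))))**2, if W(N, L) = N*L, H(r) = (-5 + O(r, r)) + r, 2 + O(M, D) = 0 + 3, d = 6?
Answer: -30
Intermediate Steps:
O(M, D) = 1 (O(M, D) = -2 + (0 + 3) = -2 + 3 = 1)
H(r) = -4 + r (H(r) = (-5 + 1) + r = -4 + r)
W(N, L) = L*N
(sqrt(-32 + W(1, H(d))))**2 = (sqrt(-32 + (-4 + 6)*1))**2 = (sqrt(-32 + 2*1))**2 = (sqrt(-32 + 2))**2 = (sqrt(-30))**2 = (I*sqrt(30))**2 = -30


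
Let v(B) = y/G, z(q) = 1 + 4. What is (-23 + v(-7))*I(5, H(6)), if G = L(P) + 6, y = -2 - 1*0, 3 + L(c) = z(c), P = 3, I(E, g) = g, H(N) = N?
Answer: -279/2 ≈ -139.50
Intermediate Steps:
z(q) = 5
L(c) = 2 (L(c) = -3 + 5 = 2)
y = -2 (y = -2 + 0 = -2)
G = 8 (G = 2 + 6 = 8)
v(B) = -¼ (v(B) = -2/8 = -2*⅛ = -¼)
(-23 + v(-7))*I(5, H(6)) = (-23 - ¼)*6 = -93/4*6 = -279/2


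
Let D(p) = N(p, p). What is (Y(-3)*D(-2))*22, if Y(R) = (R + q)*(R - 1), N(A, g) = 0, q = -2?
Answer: 0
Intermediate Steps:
D(p) = 0
Y(R) = (-1 + R)*(-2 + R) (Y(R) = (R - 2)*(R - 1) = (-2 + R)*(-1 + R) = (-1 + R)*(-2 + R))
(Y(-3)*D(-2))*22 = ((2 + (-3)² - 3*(-3))*0)*22 = ((2 + 9 + 9)*0)*22 = (20*0)*22 = 0*22 = 0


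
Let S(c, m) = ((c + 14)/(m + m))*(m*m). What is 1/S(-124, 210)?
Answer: -1/11550 ≈ -8.6580e-5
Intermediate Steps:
S(c, m) = m*(14 + c)/2 (S(c, m) = ((14 + c)/((2*m)))*m² = ((14 + c)*(1/(2*m)))*m² = ((14 + c)/(2*m))*m² = m*(14 + c)/2)
1/S(-124, 210) = 1/((½)*210*(14 - 124)) = 1/((½)*210*(-110)) = 1/(-11550) = -1/11550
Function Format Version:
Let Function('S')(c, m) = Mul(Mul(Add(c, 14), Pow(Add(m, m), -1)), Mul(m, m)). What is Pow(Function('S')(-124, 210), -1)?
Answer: Rational(-1, 11550) ≈ -8.6580e-5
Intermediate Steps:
Function('S')(c, m) = Mul(Rational(1, 2), m, Add(14, c)) (Function('S')(c, m) = Mul(Mul(Add(14, c), Pow(Mul(2, m), -1)), Pow(m, 2)) = Mul(Mul(Add(14, c), Mul(Rational(1, 2), Pow(m, -1))), Pow(m, 2)) = Mul(Mul(Rational(1, 2), Pow(m, -1), Add(14, c)), Pow(m, 2)) = Mul(Rational(1, 2), m, Add(14, c)))
Pow(Function('S')(-124, 210), -1) = Pow(Mul(Rational(1, 2), 210, Add(14, -124)), -1) = Pow(Mul(Rational(1, 2), 210, -110), -1) = Pow(-11550, -1) = Rational(-1, 11550)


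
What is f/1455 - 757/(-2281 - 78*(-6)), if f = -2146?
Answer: -2789263/2637915 ≈ -1.0574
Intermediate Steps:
f/1455 - 757/(-2281 - 78*(-6)) = -2146/1455 - 757/(-2281 - 78*(-6)) = -2146*1/1455 - 757/(-2281 + 468) = -2146/1455 - 757/(-1813) = -2146/1455 - 757*(-1/1813) = -2146/1455 + 757/1813 = -2789263/2637915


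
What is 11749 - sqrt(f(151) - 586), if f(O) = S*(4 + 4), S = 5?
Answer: 11749 - I*sqrt(546) ≈ 11749.0 - 23.367*I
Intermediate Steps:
f(O) = 40 (f(O) = 5*(4 + 4) = 5*8 = 40)
11749 - sqrt(f(151) - 586) = 11749 - sqrt(40 - 586) = 11749 - sqrt(-546) = 11749 - I*sqrt(546)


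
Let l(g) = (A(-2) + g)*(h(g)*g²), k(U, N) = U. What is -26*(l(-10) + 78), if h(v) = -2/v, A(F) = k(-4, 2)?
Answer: 5252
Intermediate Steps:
A(F) = -4
l(g) = -2*g*(-4 + g) (l(g) = (-4 + g)*((-2/g)*g²) = (-4 + g)*(-2*g) = -2*g*(-4 + g))
-26*(l(-10) + 78) = -26*(2*(-10)*(4 - 1*(-10)) + 78) = -26*(2*(-10)*(4 + 10) + 78) = -26*(2*(-10)*14 + 78) = -26*(-280 + 78) = -26*(-202) = 5252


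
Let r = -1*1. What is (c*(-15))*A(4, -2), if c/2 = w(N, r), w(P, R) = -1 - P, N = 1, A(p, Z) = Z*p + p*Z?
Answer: -960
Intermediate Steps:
A(p, Z) = 2*Z*p (A(p, Z) = Z*p + Z*p = 2*Z*p)
r = -1
c = -4 (c = 2*(-1 - 1*1) = 2*(-1 - 1) = 2*(-2) = -4)
(c*(-15))*A(4, -2) = (-4*(-15))*(2*(-2)*4) = 60*(-16) = -960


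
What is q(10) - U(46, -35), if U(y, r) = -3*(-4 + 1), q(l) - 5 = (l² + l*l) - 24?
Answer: 172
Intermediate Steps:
q(l) = -19 + 2*l² (q(l) = 5 + ((l² + l*l) - 24) = 5 + ((l² + l²) - 24) = 5 + (2*l² - 24) = 5 + (-24 + 2*l²) = -19 + 2*l²)
U(y, r) = 9 (U(y, r) = -3*(-3) = 9)
q(10) - U(46, -35) = (-19 + 2*10²) - 1*9 = (-19 + 2*100) - 9 = (-19 + 200) - 9 = 181 - 9 = 172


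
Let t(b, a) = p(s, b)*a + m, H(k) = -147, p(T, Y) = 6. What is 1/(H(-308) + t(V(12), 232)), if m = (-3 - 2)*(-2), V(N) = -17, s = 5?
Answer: 1/1255 ≈ 0.00079681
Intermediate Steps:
m = 10 (m = -5*(-2) = 10)
t(b, a) = 10 + 6*a (t(b, a) = 6*a + 10 = 10 + 6*a)
1/(H(-308) + t(V(12), 232)) = 1/(-147 + (10 + 6*232)) = 1/(-147 + (10 + 1392)) = 1/(-147 + 1402) = 1/1255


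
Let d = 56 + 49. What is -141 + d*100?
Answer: 10359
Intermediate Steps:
d = 105
-141 + d*100 = -141 + 105*100 = -141 + 10500 = 10359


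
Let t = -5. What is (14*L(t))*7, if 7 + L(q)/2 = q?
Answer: -2352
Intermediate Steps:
L(q) = -14 + 2*q
(14*L(t))*7 = (14*(-14 + 2*(-5)))*7 = (14*(-14 - 10))*7 = (14*(-24))*7 = -336*7 = -2352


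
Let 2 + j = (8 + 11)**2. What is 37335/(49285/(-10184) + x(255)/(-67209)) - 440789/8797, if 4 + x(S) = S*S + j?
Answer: -45310739038768277/6999289918309 ≈ -6473.6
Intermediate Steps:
j = 359 (j = -2 + (8 + 11)**2 = -2 + 19**2 = -2 + 361 = 359)
x(S) = 355 + S**2 (x(S) = -4 + (S*S + 359) = -4 + (S**2 + 359) = -4 + (359 + S**2) = 355 + S**2)
37335/(49285/(-10184) + x(255)/(-67209)) - 440789/8797 = 37335/(49285/(-10184) + (355 + 255**2)/(-67209)) - 440789/8797 = 37335/(49285*(-1/10184) + (355 + 65025)*(-1/67209)) - 440789*1/8797 = 37335/(-49285/10184 + 65380*(-1/67209)) - 440789/8797 = 37335/(-49285/10184 - 65380/67209) - 440789/8797 = 37335/(-3978225485/684456456) - 440789/8797 = 37335*(-684456456/3978225485) - 440789/8797 = -5110836356952/795645097 - 440789/8797 = -45310739038768277/6999289918309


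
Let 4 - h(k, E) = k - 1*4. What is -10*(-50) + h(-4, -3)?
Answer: 512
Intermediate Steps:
h(k, E) = 8 - k (h(k, E) = 4 - (k - 1*4) = 4 - (k - 4) = 4 - (-4 + k) = 4 + (4 - k) = 8 - k)
-10*(-50) + h(-4, -3) = -10*(-50) + (8 - 1*(-4)) = 500 + (8 + 4) = 500 + 12 = 512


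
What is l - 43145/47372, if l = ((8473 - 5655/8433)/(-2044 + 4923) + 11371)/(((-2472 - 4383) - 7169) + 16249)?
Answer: 3583593557494399/853010243346300 ≈ 4.2011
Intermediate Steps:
l = 92047829117/18006633525 (l = ((8473 - 5655*1/8433)/2879 + 11371)/((-6855 - 7169) + 16249) = ((8473 - 1885/2811)*(1/2879) + 11371)/(-14024 + 16249) = ((23815718/2811)*(1/2879) + 11371)/2225 = (23815718/8092869 + 11371)*(1/2225) = (92047829117/8092869)*(1/2225) = 92047829117/18006633525 ≈ 5.1119)
l - 43145/47372 = 92047829117/18006633525 - 43145/47372 = 3583593557494399/853010243346300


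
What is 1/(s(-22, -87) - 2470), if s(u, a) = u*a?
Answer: -1/556 ≈ -0.0017986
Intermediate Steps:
s(u, a) = a*u
1/(s(-22, -87) - 2470) = 1/(-87*(-22) - 2470) = 1/(1914 - 2470) = 1/(-556) = -1/556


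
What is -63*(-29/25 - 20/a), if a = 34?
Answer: 46809/425 ≈ 110.14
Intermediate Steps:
-63*(-29/25 - 20/a) = -63*(-29/25 - 20/34) = -63*(-29*1/25 - 20*1/34) = -63*(-29/25 - 10/17) = -63*(-743/425) = 46809/425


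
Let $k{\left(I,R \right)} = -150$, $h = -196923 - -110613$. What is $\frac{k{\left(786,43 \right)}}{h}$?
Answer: $\frac{5}{2877} \approx 0.0017379$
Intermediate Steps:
$h = -86310$ ($h = -196923 + 110613 = -86310$)
$\frac{k{\left(786,43 \right)}}{h} = - \frac{150}{-86310} = \left(-150\right) \left(- \frac{1}{86310}\right) = \frac{5}{2877}$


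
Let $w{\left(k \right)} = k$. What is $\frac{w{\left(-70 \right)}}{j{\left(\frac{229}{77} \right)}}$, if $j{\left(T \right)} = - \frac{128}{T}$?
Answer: $\frac{1145}{704} \approx 1.6264$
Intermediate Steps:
$\frac{w{\left(-70 \right)}}{j{\left(\frac{229}{77} \right)}} = - \frac{70}{\left(-128\right) \frac{1}{229 \cdot \frac{1}{77}}} = - \frac{70}{\left(-128\right) \frac{1}{\frac{229}{77}}} = - \frac{70}{\left(-128\right) \frac{77}{229}} = - \frac{70}{- \frac{9856}{229}} = \left(-70\right) \left(- \frac{229}{9856}\right) = \frac{1145}{704}$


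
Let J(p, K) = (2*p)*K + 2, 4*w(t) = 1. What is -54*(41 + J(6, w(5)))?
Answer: -2484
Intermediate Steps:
w(t) = ¼ (w(t) = (¼)*1 = ¼)
J(p, K) = 2 + 2*K*p (J(p, K) = 2*K*p + 2 = 2 + 2*K*p)
-54*(41 + J(6, w(5))) = -54*(41 + (2 + 2*(¼)*6)) = -54*(41 + (2 + 3)) = -54*(41 + 5) = -54*46 = -2484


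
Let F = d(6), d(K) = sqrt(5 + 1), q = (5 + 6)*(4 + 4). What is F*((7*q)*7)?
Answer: 4312*sqrt(6) ≈ 10562.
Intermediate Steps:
q = 88 (q = 11*8 = 88)
d(K) = sqrt(6)
F = sqrt(6) ≈ 2.4495
F*((7*q)*7) = sqrt(6)*((7*88)*7) = sqrt(6)*(616*7) = sqrt(6)*4312 = 4312*sqrt(6)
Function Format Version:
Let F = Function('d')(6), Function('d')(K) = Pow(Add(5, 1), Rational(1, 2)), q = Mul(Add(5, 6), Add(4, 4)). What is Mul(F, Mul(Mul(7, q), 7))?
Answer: Mul(4312, Pow(6, Rational(1, 2))) ≈ 10562.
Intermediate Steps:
q = 88 (q = Mul(11, 8) = 88)
Function('d')(K) = Pow(6, Rational(1, 2))
F = Pow(6, Rational(1, 2)) ≈ 2.4495
Mul(F, Mul(Mul(7, q), 7)) = Mul(Pow(6, Rational(1, 2)), Mul(Mul(7, 88), 7)) = Mul(Pow(6, Rational(1, 2)), Mul(616, 7)) = Mul(Pow(6, Rational(1, 2)), 4312) = Mul(4312, Pow(6, Rational(1, 2)))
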